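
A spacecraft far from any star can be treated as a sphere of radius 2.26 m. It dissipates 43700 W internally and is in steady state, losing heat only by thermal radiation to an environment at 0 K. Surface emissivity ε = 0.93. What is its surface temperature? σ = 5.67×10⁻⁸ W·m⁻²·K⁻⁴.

Steady state: internal power = radiated power, P = εσA T⁴.
Radiating area A = 4πr² = 64.18 m².
T⁴ = P/(εσA) = 43700/(0.93·5.67×10⁻⁸·64.18) = 1.291×10¹⁰ K⁴.
T = (1.291×10¹⁰)^(1/4).

T ≈ 337 K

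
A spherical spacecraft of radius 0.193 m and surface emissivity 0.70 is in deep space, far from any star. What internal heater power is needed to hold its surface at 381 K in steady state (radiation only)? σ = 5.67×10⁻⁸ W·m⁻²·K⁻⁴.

P ≈ 391 W

P = εσ·4πr²·T⁴.
4πr² = 0.4681 m²; T⁴ = 2.107×10¹⁰ K⁴.
P = 0.70·5.67×10⁻⁸·0.4681·2.107×10¹⁰.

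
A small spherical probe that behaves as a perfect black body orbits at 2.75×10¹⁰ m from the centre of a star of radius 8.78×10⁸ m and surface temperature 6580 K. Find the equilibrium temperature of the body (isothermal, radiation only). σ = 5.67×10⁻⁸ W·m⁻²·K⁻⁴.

T ≈ 831 K

The star's surface emits σT_*⁴; at distance d the flux is S = σT_*⁴(R_*/d)².
S = 5.67×10⁻⁸·(6580)⁴·(8.78×10⁸/2.75×10¹⁰)² = 1.083×10⁵ W/m².
For an isothermal sphere T⁴ = (1−a)S/(4σ) = 4.777×10¹¹ K⁴.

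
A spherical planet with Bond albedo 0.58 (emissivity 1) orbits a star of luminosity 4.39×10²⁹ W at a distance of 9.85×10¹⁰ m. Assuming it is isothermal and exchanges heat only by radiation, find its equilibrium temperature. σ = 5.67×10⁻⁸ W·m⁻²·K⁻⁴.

T ≈ 1610 K

First find the stellar flux at distance d: S = L/(4πd²) = 4.39×10²⁹/(4π·(9.85×10¹⁰)²) = 3.601×10⁶ W/m².
For an isothermal sphere, absorbed (1−a)S·πr² = emitted σ·4πr²·T⁴, so T⁴ = (1−a)S/(4σ).
T⁴ = 0.420·3.601×10⁶/(4·5.67×10⁻⁸) = 6.668×10¹² K⁴.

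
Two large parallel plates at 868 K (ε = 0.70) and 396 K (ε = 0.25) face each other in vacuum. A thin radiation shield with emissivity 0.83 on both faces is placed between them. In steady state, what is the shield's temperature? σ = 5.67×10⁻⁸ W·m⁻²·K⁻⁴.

In steady state the net flux on the hot side equals that on the cold side.
σ(T₁⁴−T_s⁴)/D₁ = σ(T_s⁴−T₂⁴)/D₂, with D₁ = 1/ε₁+1/ε_s−1 = 1.633, D₂ = 1/ε_s+1/ε₂−1 = 4.205.
Solve for T_s⁴: T_s⁴ = (D₂·T₁⁴ + D₁·T₂⁴)/(D₁+D₂) = 4.157×10¹¹ K⁴.

T_s ≈ 803 K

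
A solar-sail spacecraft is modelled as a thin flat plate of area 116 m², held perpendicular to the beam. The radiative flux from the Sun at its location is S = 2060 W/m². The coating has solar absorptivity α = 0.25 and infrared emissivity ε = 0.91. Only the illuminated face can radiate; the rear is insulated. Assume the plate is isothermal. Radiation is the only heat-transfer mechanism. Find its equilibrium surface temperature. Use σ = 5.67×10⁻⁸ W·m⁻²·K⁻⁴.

At equilibrium, absorbed power = emitted power.
Absorbing cross-section = A = 116.0 m²; emitting surface = A = 116.0 m² (ratio 1).
αS·A_cross = εσ·A_surf·T⁴  ⇒  T⁴ = αS/(ε·1σ).
T⁴ = 0.250·2060/(0.91·1·5.67×10⁻⁸) = 9.981×10⁹ K⁴.
T = (9.981×10⁹)^(1/4).

T ≈ 316 K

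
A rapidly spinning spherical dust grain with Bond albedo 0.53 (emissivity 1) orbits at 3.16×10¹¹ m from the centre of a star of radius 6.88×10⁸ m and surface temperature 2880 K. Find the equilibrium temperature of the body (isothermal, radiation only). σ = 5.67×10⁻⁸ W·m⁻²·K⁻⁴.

T ≈ 78.7 K

The star's surface emits σT_*⁴; at distance d the flux is S = σT_*⁴(R_*/d)².
S = 5.67×10⁻⁸·(2880)⁴·(6.88×10⁸/3.16×10¹¹)² = 18.49 W/m².
For an isothermal sphere T⁴ = (1−a)S/(4σ) = 3.832×10⁷ K⁴.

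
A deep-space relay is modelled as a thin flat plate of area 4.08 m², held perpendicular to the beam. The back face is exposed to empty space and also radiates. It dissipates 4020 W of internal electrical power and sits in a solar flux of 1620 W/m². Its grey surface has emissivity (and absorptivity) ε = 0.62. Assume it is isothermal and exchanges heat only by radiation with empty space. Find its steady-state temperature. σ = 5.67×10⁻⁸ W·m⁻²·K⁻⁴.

T ≈ 410 K

At steady state, absorbed solar power + internal power = radiated power.
Absorbed: α·S·A_cross = 0.62·1620·4.080 = 4098 W (cross-section A).
Total input = 4098 + 4020 = 8118 W.
Radiated: εσ·A_surf·T⁴ with A_surf = 2A = 8.160 m².
T⁴ = 8118/(0.62·5.67×10⁻⁸·8.160) = 2.830×10¹⁰ K⁴.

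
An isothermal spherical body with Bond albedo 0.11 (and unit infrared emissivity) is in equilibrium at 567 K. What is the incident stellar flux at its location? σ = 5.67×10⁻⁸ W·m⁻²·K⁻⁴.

S ≈ 26300 W/m²

(1−a)S·πr² = σ·4πr²·T⁴ ⇒ S = 4σT⁴/(1−a).
S = 4·5.67×10⁻⁸·1.034×10¹¹/0.890.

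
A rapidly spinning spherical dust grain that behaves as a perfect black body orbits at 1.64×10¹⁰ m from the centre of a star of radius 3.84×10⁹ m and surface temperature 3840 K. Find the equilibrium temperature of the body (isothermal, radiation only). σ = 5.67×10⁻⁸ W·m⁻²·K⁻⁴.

T ≈ 1310 K

The star's surface emits σT_*⁴; at distance d the flux is S = σT_*⁴(R_*/d)².
S = 5.67×10⁻⁸·(3840)⁴·(3.84×10⁹/1.64×10¹⁰)² = 6.759×10⁵ W/m².
For an isothermal sphere T⁴ = (1−a)S/(4σ) = 2.980×10¹² K⁴.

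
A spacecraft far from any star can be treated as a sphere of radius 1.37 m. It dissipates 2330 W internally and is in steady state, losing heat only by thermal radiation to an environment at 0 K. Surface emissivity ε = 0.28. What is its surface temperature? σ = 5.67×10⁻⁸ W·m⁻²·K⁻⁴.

T ≈ 281 K

Steady state: internal power = radiated power, P = εσA T⁴.
Radiating area A = 4πr² = 23.59 m².
T⁴ = P/(εσA) = 2330/(0.28·5.67×10⁻⁸·23.59) = 6.222×10⁹ K⁴.
T = (6.222×10⁹)^(1/4).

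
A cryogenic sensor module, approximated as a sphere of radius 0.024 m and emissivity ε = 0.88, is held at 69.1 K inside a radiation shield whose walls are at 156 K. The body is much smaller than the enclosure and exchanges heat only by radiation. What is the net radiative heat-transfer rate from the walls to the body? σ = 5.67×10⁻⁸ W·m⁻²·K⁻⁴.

For a small grey body in a large enclosure: P_net = εσA(T_body⁴ − T_wall⁴).
A = 4πr² = 0.007238 m²; T_body⁴ − T_wall⁴ = 2.280×10⁷ − 5.922×10⁸ = -5.694×10⁸ K⁴.
|P_net| = 0.88·5.67×10⁻⁸·0.007238·5.694×10⁸.

P_net ≈ 0.206 W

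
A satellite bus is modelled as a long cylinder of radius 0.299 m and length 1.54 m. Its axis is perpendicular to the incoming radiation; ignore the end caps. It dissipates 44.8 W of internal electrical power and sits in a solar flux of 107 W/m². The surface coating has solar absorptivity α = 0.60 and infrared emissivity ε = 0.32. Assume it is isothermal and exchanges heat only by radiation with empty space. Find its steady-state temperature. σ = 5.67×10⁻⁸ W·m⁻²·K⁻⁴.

At steady state, absorbed solar power + internal power = radiated power.
Absorbed: α·S·A_cross = 0.60·107·0.9209 = 59.12 W (cross-section 2rL).
Total input = 59.12 + 44.8 = 103.9 W.
Radiated: εσ·A_surf·T⁴ with A_surf = 2πrL = 2.893 m².
T⁴ = 103.9/(0.32·5.67×10⁻⁸·2.893) = 1.980×10⁹ K⁴.

T ≈ 211 K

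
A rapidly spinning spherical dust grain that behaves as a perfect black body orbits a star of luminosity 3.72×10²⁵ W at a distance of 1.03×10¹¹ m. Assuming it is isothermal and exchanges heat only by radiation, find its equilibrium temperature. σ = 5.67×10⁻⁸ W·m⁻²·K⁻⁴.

First find the stellar flux at distance d: S = L/(4πd²) = 3.72×10²⁵/(4π·(1.03×10¹¹)²) = 279.0 W/m².
For an isothermal sphere, absorbed (1−a)S·πr² = emitted σ·4πr²·T⁴, so T⁴ = (1−a)S/(4σ).
T⁴ = 1.00·279.0/(4·5.67×10⁻⁸) = 1.230×10⁹ K⁴.

T ≈ 187 K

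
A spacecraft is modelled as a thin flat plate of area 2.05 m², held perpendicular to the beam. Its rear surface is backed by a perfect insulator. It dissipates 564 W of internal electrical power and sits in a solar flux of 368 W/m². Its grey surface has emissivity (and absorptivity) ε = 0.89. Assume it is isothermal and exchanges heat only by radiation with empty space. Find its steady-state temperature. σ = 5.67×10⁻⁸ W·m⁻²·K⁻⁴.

At steady state, absorbed solar power + internal power = radiated power.
Absorbed: α·S·A_cross = 0.89·368·2.050 = 671.4 W (cross-section A).
Total input = 671.4 + 564 = 1235 W.
Radiated: εσ·A_surf·T⁴ with A_surf = A = 2.050 m².
T⁴ = 1235/(0.89·5.67×10⁻⁸·2.050) = 1.194×10¹⁰ K⁴.

T ≈ 331 K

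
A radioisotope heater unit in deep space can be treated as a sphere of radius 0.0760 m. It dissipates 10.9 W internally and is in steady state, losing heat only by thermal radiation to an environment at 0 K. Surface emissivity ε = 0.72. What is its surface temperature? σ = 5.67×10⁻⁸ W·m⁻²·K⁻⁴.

Steady state: internal power = radiated power, P = εσA T⁴.
Radiating area A = 4πr² = 0.07258 m².
T⁴ = P/(εσA) = 10.9/(0.72·5.67×10⁻⁸·0.07258) = 3.679×10⁹ K⁴.
T = (3.679×10⁹)^(1/4).

T ≈ 246 K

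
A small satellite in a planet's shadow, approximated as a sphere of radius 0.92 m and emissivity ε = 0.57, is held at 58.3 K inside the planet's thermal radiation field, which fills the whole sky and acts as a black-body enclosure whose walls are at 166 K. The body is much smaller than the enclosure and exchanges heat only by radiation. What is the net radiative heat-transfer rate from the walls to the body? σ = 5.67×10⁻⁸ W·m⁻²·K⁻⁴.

For a small grey body in a large enclosure: P_net = εσA(T_body⁴ − T_wall⁴).
A = 4πr² = 10.64 m²; T_body⁴ − T_wall⁴ = 1.155×10⁷ − 7.593×10⁸ = -7.478×10⁸ K⁴.
|P_net| = 0.57·5.67×10⁻⁸·10.64·7.478×10⁸.

P_net ≈ 257 W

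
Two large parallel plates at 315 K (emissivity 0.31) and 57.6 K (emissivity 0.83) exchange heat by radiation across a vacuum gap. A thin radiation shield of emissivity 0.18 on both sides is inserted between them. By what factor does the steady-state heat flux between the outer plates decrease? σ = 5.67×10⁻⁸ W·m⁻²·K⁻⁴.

factor ≈ 3.95

Without shield: q₀ = σΔ(T⁴)/(1/ε₁+1/ε₂−1) with denominator 3.431.
With shield the two gaps are in series; the resistances add: (1/ε₁+1/ε_s−1)+(1/ε_s+1/ε₂−1) = 7.781+5.760 = 13.54.
Heat-flux ratio q₀/q = 13.54/3.431.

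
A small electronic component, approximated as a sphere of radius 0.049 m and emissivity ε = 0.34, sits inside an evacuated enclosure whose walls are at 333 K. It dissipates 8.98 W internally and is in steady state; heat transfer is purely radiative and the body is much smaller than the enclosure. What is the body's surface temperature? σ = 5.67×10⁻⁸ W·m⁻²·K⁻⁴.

For a small grey body in a large enclosure, net radiated power = εσA(T⁴ − T_w⁴).
Steady state: P = εσA(T⁴ − T_w⁴) with A = 4πr² = 0.03017 m².
T⁴ = P/(εσA) + T_w⁴ = 8.98/(0.34·5.67×10⁻⁸·0.03017) + (333)⁴
    = 1.544×10¹⁰ + 1.230×10¹⁰ = 2.774×10¹⁰ K⁴.

T ≈ 408 K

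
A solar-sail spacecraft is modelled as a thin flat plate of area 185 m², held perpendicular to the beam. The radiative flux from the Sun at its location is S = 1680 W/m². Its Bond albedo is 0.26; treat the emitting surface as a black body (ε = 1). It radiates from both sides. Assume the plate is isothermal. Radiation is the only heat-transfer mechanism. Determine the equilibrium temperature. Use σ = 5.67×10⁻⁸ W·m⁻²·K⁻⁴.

T ≈ 324 K

At equilibrium, absorbed power = emitted power.
Absorbing cross-section = A = 185.0 m²; emitting surface = 2A = 370.0 m² (ratio 2).
(1−a)S·A_cross = εσ·A_surf·T⁴  ⇒  T⁴ = (1−a)S/(2σ).
T⁴ = 0.740·1680/(2·5.67×10⁻⁸) = 1.096×10¹⁰ K⁴.
T = (1.096×10¹⁰)^(1/4).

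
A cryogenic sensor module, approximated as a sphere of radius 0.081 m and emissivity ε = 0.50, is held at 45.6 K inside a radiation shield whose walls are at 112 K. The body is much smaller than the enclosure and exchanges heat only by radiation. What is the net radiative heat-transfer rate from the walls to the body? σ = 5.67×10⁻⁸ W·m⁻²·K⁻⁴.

P_net ≈ 0.358 W

For a small grey body in a large enclosure: P_net = εσA(T_body⁴ − T_wall⁴).
A = 4πr² = 0.08245 m²; T_body⁴ − T_wall⁴ = 4.324×10⁶ − 1.574×10⁸ = -1.530×10⁸ K⁴.
|P_net| = 0.50·5.67×10⁻⁸·0.08245·1.530×10⁸.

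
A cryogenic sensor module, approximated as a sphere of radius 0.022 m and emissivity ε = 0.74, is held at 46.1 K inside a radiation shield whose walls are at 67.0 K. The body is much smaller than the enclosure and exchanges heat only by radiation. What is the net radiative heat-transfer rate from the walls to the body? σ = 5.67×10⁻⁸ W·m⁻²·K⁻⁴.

P_net ≈ 0.00399 W

For a small grey body in a large enclosure: P_net = εσA(T_body⁴ − T_wall⁴).
A = 4πr² = 0.006082 m²; T_body⁴ − T_wall⁴ = 4.517×10⁶ − 2.015×10⁷ = -1.563×10⁷ K⁴.
|P_net| = 0.74·5.67×10⁻⁸·0.006082·1.563×10⁷.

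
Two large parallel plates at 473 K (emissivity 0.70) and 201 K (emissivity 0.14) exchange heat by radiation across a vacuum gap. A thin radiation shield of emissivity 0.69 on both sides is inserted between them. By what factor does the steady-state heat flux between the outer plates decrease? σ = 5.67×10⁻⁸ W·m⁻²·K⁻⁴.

Without shield: q₀ = σΔ(T⁴)/(1/ε₁+1/ε₂−1) with denominator 7.571.
With shield the two gaps are in series; the resistances add: (1/ε₁+1/ε_s−1)+(1/ε_s+1/ε₂−1) = 1.878+7.592 = 9.470.
Heat-flux ratio q₀/q = 9.470/7.571.

factor ≈ 1.25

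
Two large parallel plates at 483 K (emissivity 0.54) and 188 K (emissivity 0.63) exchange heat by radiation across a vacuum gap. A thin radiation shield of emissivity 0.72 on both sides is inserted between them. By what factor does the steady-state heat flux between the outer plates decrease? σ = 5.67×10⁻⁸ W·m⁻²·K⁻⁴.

factor ≈ 1.73

Without shield: q₀ = σΔ(T⁴)/(1/ε₁+1/ε₂−1) with denominator 2.439.
With shield the two gaps are in series; the resistances add: (1/ε₁+1/ε_s−1)+(1/ε_s+1/ε₂−1) = 2.241+1.976 = 4.217.
Heat-flux ratio q₀/q = 4.217/2.439.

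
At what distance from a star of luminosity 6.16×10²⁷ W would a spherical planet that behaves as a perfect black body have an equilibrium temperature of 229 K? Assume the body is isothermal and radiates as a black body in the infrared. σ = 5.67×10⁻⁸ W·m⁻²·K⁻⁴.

For an isothermal black-emitting sphere, (1−a)S·πr² = σ·4πr²·T⁴ ⇒ S = 4σT⁴/(1−a).
S = 4·5.67×10⁻⁸·(229)⁴/1.00 = 623.7 W/m².
Flux falls as S = L/(4πd²), so d = √(L/(4πS)) = √(6.16×10²⁷/(4π·623.7)).

d ≈ 8.87×10¹¹ m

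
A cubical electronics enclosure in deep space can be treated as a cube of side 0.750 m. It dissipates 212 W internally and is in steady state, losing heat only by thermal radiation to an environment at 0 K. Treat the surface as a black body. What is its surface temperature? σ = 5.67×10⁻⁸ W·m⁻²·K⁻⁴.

Steady state: internal power = radiated power, P = εσA T⁴.
Radiating area A = 6L² = 3.375 m².
T⁴ = P/(εσA) = 212/(1.0·5.67×10⁻⁸·3.375) = 1.108×10⁹ K⁴.
T = (1.108×10⁹)^(1/4).

T ≈ 182 K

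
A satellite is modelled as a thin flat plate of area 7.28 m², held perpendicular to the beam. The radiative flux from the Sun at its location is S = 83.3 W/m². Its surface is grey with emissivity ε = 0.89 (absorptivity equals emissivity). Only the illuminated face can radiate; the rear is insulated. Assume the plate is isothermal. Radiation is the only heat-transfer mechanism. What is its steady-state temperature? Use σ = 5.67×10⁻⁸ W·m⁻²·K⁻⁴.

T ≈ 196 K

At equilibrium, absorbed power = emitted power.
Absorbing cross-section = A = 7.280 m²; emitting surface = A = 7.280 m² (ratio 1).
εS·A_cross = εσ·A_surf·T⁴  ⇒  T⁴ = S/(1σ)   (ε cancels).
T⁴ = 83.3/(1·5.67×10⁻⁸) = 1.469×10⁹ K⁴.
T = (1.469×10⁹)^(1/4).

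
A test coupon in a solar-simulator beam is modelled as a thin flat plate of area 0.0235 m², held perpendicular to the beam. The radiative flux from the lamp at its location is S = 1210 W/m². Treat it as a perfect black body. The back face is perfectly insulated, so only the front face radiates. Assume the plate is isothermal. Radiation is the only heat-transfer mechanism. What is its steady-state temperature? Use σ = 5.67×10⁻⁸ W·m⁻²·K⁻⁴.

At equilibrium, absorbed power = emitted power.
Absorbing cross-section = A = 0.02350 m²; emitting surface = A = 0.02350 m² (ratio 1).
S·A_cross = εσ·A_surf·T⁴  ⇒  T⁴ = S/(1σ).
T⁴ = 1.00·1210/(1·5.67×10⁻⁸) = 2.134×10¹⁰ K⁴.
T = (2.134×10¹⁰)^(1/4).

T ≈ 382 K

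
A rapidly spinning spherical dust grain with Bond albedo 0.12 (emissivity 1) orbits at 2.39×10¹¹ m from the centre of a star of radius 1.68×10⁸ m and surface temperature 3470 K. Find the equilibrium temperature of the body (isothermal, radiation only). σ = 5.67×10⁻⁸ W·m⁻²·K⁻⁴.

T ≈ 63.0 K

The star's surface emits σT_*⁴; at distance d the flux is S = σT_*⁴(R_*/d)².
S = 5.67×10⁻⁸·(3470)⁴·(1.68×10⁸/2.39×10¹¹)² = 4.062 W/m².
For an isothermal sphere T⁴ = (1−a)S/(4σ) = 1.576×10⁷ K⁴.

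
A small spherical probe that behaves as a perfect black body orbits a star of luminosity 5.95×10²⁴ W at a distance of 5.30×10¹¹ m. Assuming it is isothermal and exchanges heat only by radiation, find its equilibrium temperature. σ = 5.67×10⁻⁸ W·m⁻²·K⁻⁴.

T ≈ 52.2 K

First find the stellar flux at distance d: S = L/(4πd²) = 5.95×10²⁴/(4π·(5.30×10¹¹)²) = 1.686 W/m².
For an isothermal sphere, absorbed (1−a)S·πr² = emitted σ·4πr²·T⁴, so T⁴ = (1−a)S/(4σ).
T⁴ = 1.00·1.686/(4·5.67×10⁻⁸) = 7.432×10⁶ K⁴.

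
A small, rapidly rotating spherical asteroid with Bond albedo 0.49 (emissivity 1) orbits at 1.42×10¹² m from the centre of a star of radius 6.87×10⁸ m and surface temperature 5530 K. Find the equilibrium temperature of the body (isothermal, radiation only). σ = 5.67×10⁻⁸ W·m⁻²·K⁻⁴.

The star's surface emits σT_*⁴; at distance d the flux is S = σT_*⁴(R_*/d)².
S = 5.67×10⁻⁸·(5530)⁴·(6.87×10⁸/1.42×10¹²)² = 12.41 W/m².
For an isothermal sphere T⁴ = (1−a)S/(4σ) = 2.791×10⁷ K⁴.

T ≈ 72.7 K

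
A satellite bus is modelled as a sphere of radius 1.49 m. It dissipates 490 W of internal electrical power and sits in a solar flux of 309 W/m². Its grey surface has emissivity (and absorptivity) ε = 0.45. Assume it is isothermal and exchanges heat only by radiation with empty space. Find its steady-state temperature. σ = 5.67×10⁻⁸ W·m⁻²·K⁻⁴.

T ≈ 213 K

At steady state, absorbed solar power + internal power = radiated power.
Absorbed: α·S·A_cross = 0.45·309·6.975 = 969.8 W (cross-section πr²).
Total input = 969.8 + 490 = 1460 W.
Radiated: εσ·A_surf·T⁴ with A_surf = 4πr² = 27.90 m².
T⁴ = 1460/(0.45·5.67×10⁻⁸·27.90) = 2.051×10⁹ K⁴.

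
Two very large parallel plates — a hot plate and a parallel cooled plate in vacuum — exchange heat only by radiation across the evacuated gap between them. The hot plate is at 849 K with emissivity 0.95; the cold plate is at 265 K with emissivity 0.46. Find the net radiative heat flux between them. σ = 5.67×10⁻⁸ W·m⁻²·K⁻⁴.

For two infinite grey parallel plates, q = σ(T₁⁴ − T₂⁴)/(1/ε₁ + 1/ε₂ − 1).
T₁⁴ − T₂⁴ = 5.196×10¹¹ − 4.932×10⁹ = 5.146×10¹¹ K⁴.
1/ε₁ + 1/ε₂ − 1 = 1.053 + 2.174 − 1 = 2.227.
q = 5.67×10⁻⁸ × 5.146×10¹¹ / 2.227.

q ≈ 13100 W/m²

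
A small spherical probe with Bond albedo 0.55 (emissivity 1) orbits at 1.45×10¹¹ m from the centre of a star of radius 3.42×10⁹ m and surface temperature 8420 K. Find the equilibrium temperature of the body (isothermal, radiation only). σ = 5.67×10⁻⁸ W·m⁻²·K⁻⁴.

The star's surface emits σT_*⁴; at distance d the flux is S = σT_*⁴(R_*/d)².
S = 5.67×10⁻⁸·(8420)⁴·(3.42×10⁹/1.45×10¹¹)² = 1.585×10⁵ W/m².
For an isothermal sphere T⁴ = (1−a)S/(4σ) = 3.146×10¹¹ K⁴.

T ≈ 749 K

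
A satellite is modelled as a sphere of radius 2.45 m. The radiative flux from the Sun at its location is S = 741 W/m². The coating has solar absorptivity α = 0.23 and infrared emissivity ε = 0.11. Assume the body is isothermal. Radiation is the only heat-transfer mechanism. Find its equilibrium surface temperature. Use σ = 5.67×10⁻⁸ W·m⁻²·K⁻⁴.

At equilibrium, absorbed power = emitted power.
Absorbing cross-section = πr² = 18.86 m²; emitting surface = 4πr² = 75.43 m² (ratio 4).
αS·A_cross = εσ·A_surf·T⁴  ⇒  T⁴ = αS/(ε·4σ).
T⁴ = 0.230·741/(0.11·4·5.67×10⁻⁸) = 6.831×10⁹ K⁴.
T = (6.831×10⁹)^(1/4).

T ≈ 287 K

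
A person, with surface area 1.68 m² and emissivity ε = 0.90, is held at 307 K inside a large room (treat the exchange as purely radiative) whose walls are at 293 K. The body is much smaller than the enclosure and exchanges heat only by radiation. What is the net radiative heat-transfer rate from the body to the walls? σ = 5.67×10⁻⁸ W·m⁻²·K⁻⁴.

For a small grey body in a large enclosure: P_net = εσA(T_body⁴ − T_wall⁴).
A = 1.68 m²; T_body⁴ − T_wall⁴ = 8.883×10⁹ − 7.370×10⁹ = 1.513×10⁹ K⁴.
|P_net| = 0.90·5.67×10⁻⁸·1.680·1.513×10⁹.

P_net ≈ 130 W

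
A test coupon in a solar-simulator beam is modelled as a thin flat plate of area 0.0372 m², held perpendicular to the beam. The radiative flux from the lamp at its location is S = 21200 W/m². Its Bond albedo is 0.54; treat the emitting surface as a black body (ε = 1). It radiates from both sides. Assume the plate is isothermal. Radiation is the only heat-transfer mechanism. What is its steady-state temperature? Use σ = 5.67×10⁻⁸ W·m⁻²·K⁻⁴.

T ≈ 542 K

At equilibrium, absorbed power = emitted power.
Absorbing cross-section = A = 0.03720 m²; emitting surface = 2A = 0.07440 m² (ratio 2).
(1−a)S·A_cross = εσ·A_surf·T⁴  ⇒  T⁴ = (1−a)S/(2σ).
T⁴ = 0.460·21200/(2·5.67×10⁻⁸) = 8.600×10¹⁰ K⁴.
T = (8.600×10¹⁰)^(1/4).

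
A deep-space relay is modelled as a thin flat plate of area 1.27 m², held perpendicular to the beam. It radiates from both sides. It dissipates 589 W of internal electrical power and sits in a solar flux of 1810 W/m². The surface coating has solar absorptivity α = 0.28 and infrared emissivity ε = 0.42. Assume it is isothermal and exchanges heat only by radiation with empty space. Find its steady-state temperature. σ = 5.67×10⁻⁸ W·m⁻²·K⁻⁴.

At steady state, absorbed solar power + internal power = radiated power.
Absorbed: α·S·A_cross = 0.28·1810·1.270 = 643.6 W (cross-section A).
Total input = 643.6 + 589 = 1233 W.
Radiated: εσ·A_surf·T⁴ with A_surf = 2A = 2.540 m².
T⁴ = 1233/(0.42·5.67×10⁻⁸·2.540) = 2.038×10¹⁰ K⁴.

T ≈ 378 K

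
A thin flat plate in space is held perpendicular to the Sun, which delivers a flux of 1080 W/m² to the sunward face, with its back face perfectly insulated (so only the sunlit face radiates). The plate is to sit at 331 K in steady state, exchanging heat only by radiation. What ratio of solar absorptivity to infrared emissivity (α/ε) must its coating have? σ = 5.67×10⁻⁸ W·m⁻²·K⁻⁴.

Balance: αS·A = εσ·1A·T⁴ ⇒ α/ε = σT⁴/S.
α/ε = 5.67×10⁻⁸·(331)⁴/1080 = 5.67×10⁻⁸·1.200×10¹⁰/1080.

α/ε ≈ 0.630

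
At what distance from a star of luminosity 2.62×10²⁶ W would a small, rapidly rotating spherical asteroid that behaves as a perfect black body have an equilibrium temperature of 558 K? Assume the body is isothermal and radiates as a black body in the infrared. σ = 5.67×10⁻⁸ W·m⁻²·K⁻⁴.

d ≈ 3.08×10¹⁰ m

For an isothermal black-emitting sphere, (1−a)S·πr² = σ·4πr²·T⁴ ⇒ S = 4σT⁴/(1−a).
S = 4·5.67×10⁻⁸·(558)⁴/1.00 = 21990 W/m².
Flux falls as S = L/(4πd²), so d = √(L/(4πS)) = √(2.62×10²⁶/(4π·21990)).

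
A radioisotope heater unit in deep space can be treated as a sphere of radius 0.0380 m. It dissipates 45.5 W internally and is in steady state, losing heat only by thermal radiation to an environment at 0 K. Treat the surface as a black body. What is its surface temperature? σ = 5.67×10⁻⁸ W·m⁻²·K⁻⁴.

Steady state: internal power = radiated power, P = εσA T⁴.
Radiating area A = 4πr² = 0.01815 m².
T⁴ = P/(εσA) = 45.5/(1.0·5.67×10⁻⁸·0.01815) = 4.422×10¹⁰ K⁴.
T = (4.422×10¹⁰)^(1/4).

T ≈ 459 K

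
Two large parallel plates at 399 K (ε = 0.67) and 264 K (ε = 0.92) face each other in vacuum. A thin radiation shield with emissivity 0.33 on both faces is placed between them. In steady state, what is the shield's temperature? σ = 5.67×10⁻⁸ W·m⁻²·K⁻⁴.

T_s ≈ 347 K

In steady state the net flux on the hot side equals that on the cold side.
σ(T₁⁴−T_s⁴)/D₁ = σ(T_s⁴−T₂⁴)/D₂, with D₁ = 1/ε₁+1/ε_s−1 = 3.523, D₂ = 1/ε_s+1/ε₂−1 = 3.117.
Solve for T_s⁴: T_s⁴ = (D₂·T₁⁴ + D₁·T₂⁴)/(D₁+D₂) = 1.448×10¹⁰ K⁴.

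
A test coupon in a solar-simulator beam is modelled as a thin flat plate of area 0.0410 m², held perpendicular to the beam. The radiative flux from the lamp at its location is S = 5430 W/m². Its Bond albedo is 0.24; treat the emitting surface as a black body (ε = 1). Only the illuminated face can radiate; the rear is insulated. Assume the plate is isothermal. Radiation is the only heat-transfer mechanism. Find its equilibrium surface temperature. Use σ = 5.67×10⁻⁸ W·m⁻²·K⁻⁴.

At equilibrium, absorbed power = emitted power.
Absorbing cross-section = A = 0.04100 m²; emitting surface = A = 0.04100 m² (ratio 1).
(1−a)S·A_cross = εσ·A_surf·T⁴  ⇒  T⁴ = (1−a)S/(1σ).
T⁴ = 0.760·5430/(1·5.67×10⁻⁸) = 7.278×10¹⁰ K⁴.
T = (7.278×10¹⁰)^(1/4).

T ≈ 519 K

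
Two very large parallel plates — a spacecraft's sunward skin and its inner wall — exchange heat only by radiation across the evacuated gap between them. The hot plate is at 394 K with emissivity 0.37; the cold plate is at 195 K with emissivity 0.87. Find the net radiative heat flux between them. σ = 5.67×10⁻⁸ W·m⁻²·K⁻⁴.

For two infinite grey parallel plates, q = σ(T₁⁴ − T₂⁴)/(1/ε₁ + 1/ε₂ − 1).
T₁⁴ − T₂⁴ = 2.410×10¹⁰ − 1.446×10⁹ = 2.265×10¹⁰ K⁴.
1/ε₁ + 1/ε₂ − 1 = 2.703 + 1.149 − 1 = 2.852.
q = 5.67×10⁻⁸ × 2.265×10¹⁰ / 2.852.

q ≈ 450 W/m²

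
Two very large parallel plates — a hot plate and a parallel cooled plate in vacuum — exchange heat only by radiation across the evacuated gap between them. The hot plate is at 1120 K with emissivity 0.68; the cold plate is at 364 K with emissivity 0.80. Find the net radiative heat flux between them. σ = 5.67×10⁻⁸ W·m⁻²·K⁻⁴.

For two infinite grey parallel plates, q = σ(T₁⁴ − T₂⁴)/(1/ε₁ + 1/ε₂ − 1).
T₁⁴ − T₂⁴ = 1.574×10¹² − 1.756×10¹⁰ = 1.556×10¹² K⁴.
1/ε₁ + 1/ε₂ − 1 = 1.471 + 1.250 − 1 = 1.721.
q = 5.67×10⁻⁸ × 1.556×10¹² / 1.721.

q ≈ 51300 W/m²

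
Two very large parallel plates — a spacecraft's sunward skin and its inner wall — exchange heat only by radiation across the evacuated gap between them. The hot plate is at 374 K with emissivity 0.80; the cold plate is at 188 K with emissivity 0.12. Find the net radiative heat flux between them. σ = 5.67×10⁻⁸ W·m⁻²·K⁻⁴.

For two infinite grey parallel plates, q = σ(T₁⁴ − T₂⁴)/(1/ε₁ + 1/ε₂ − 1).
T₁⁴ − T₂⁴ = 1.957×10¹⁰ − 1.249×10⁹ = 1.832×10¹⁰ K⁴.
1/ε₁ + 1/ε₂ − 1 = 1.250 + 8.333 − 1 = 8.583.
q = 5.67×10⁻⁸ × 1.832×10¹⁰ / 8.583.

q ≈ 121 W/m²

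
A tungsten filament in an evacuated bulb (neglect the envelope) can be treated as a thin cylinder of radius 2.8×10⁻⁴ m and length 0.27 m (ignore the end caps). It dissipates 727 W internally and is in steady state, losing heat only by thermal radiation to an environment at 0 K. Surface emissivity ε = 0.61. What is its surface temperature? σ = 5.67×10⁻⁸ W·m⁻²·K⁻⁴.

Steady state: internal power = radiated power, P = εσA T⁴.
Radiating area A = 2πrL = 4.750×10⁻⁴ m².
T⁴ = P/(εσA) = 727/(0.61·5.67×10⁻⁸·4.750×10⁻⁴) = 4.425×10¹³ K⁴.
T = (4.425×10¹³)^(1/4).

T ≈ 2580 K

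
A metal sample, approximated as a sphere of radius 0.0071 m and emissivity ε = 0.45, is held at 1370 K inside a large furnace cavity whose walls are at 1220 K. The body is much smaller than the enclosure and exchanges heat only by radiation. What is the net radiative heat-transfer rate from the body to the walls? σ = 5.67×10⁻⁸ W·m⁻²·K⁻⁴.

P_net ≈ 21.1 W

For a small grey body in a large enclosure: P_net = εσA(T_body⁴ − T_wall⁴).
A = 4πr² = 6.335×10⁻⁴ m²; T_body⁴ − T_wall⁴ = 3.523×10¹² − 2.215×10¹² = 1.307×10¹² K⁴.
|P_net| = 0.45·5.67×10⁻⁸·6.335×10⁻⁴·1.307×10¹².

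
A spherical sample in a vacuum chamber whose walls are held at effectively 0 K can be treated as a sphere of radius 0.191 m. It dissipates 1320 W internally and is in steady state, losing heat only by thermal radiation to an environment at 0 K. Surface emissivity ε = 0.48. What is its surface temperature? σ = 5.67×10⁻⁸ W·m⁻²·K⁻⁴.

Steady state: internal power = radiated power, P = εσA T⁴.
Radiating area A = 4πr² = 0.4584 m².
T⁴ = P/(εσA) = 1320/(0.48·5.67×10⁻⁸·0.4584) = 1.058×10¹¹ K⁴.
T = (1.058×10¹¹)^(1/4).

T ≈ 570 K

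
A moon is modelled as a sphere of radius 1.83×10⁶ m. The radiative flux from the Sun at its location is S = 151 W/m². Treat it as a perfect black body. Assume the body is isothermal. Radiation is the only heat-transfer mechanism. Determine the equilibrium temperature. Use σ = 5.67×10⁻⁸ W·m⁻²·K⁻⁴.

T ≈ 161 K

At equilibrium, absorbed power = emitted power.
Absorbing cross-section = πr² = 1.052×10¹³ m²; emitting surface = 4πr² = 4.208×10¹³ m² (ratio 4).
S·A_cross = εσ·A_surf·T⁴  ⇒  T⁴ = S/(4σ).
T⁴ = 1.00·151/(4·5.67×10⁻⁸) = 6.658×10⁸ K⁴.
T = (6.658×10⁸)^(1/4).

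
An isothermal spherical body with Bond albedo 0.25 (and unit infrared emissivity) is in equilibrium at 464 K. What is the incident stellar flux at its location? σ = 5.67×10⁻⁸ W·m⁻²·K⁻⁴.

(1−a)S·πr² = σ·4πr²·T⁴ ⇒ S = 4σT⁴/(1−a).
S = 4·5.67×10⁻⁸·4.635×10¹⁰/0.750.

S ≈ 14000 W/m²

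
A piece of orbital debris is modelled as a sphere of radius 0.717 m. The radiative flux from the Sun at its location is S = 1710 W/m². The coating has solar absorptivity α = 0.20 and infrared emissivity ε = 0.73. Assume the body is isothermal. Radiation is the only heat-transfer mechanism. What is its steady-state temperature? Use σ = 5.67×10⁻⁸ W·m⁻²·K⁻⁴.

T ≈ 213 K

At equilibrium, absorbed power = emitted power.
Absorbing cross-section = πr² = 1.615 m²; emitting surface = 4πr² = 6.460 m² (ratio 4).
αS·A_cross = εσ·A_surf·T⁴  ⇒  T⁴ = αS/(ε·4σ).
T⁴ = 0.200·1710/(0.73·4·5.67×10⁻⁸) = 2.066×10⁹ K⁴.
T = (2.066×10⁹)^(1/4).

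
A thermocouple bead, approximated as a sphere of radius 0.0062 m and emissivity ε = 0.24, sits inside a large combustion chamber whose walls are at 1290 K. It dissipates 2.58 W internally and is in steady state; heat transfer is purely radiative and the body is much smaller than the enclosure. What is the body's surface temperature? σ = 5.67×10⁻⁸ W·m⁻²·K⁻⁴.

For a small grey body in a large enclosure, net radiated power = εσA(T⁴ − T_w⁴).
Steady state: P = εσA(T⁴ − T_w⁴) with A = 4πr² = 4.831×10⁻⁴ m².
T⁴ = P/(εσA) + T_w⁴ = 2.58/(0.24·5.67×10⁻⁸·4.831×10⁻⁴) + (1290)⁴
    = 3.925×10¹¹ + 2.769×10¹² = 3.162×10¹² K⁴.

T ≈ 1330 K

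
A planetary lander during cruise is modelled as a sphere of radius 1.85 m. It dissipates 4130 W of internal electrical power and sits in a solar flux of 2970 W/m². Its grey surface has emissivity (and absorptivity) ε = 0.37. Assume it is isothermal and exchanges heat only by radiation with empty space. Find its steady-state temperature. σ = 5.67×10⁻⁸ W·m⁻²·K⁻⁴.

T ≈ 365 K

At steady state, absorbed solar power + internal power = radiated power.
Absorbed: α·S·A_cross = 0.37·2970·10.75 = 11820 W (cross-section πr²).
Total input = 11820 + 4130 = 15950 W.
Radiated: εσ·A_surf·T⁴ with A_surf = 4πr² = 43.01 m².
T⁴ = 15950/(0.37·5.67×10⁻⁸·43.01) = 1.767×10¹⁰ K⁴.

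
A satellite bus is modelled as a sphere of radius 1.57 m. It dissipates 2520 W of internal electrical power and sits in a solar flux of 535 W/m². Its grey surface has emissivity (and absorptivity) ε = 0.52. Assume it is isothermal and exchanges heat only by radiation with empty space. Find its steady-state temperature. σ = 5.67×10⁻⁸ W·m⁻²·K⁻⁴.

At steady state, absorbed solar power + internal power = radiated power.
Absorbed: α·S·A_cross = 0.52·535·7.744 = 2154 W (cross-section πr²).
Total input = 2154 + 2520 = 4674 W.
Radiated: εσ·A_surf·T⁴ with A_surf = 4πr² = 30.97 m².
T⁴ = 4674/(0.52·5.67×10⁻⁸·30.97) = 5.118×10⁹ K⁴.

T ≈ 267 K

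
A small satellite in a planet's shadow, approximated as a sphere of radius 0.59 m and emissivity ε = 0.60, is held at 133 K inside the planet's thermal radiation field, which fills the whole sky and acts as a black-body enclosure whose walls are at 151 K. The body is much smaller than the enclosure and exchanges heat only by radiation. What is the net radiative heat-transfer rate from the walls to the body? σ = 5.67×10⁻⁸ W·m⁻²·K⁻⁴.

P_net ≈ 30.8 W

For a small grey body in a large enclosure: P_net = εσA(T_body⁴ − T_wall⁴).
A = 4πr² = 4.374 m²; T_body⁴ − T_wall⁴ = 3.129×10⁸ − 5.199×10⁸ = -2.070×10⁸ K⁴.
|P_net| = 0.60·5.67×10⁻⁸·4.374·2.070×10⁸.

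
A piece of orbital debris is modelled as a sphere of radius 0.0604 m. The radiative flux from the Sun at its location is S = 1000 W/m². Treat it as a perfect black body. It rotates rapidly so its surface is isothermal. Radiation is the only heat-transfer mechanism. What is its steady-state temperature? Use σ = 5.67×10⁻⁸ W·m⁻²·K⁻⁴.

T ≈ 258 K

At equilibrium, absorbed power = emitted power.
Absorbing cross-section = πr² = 0.01146 m²; emitting surface = 4πr² = 0.04584 m² (ratio 4).
S·A_cross = εσ·A_surf·T⁴  ⇒  T⁴ = S/(4σ).
T⁴ = 1.00·1000/(4·5.67×10⁻⁸) = 4.409×10⁹ K⁴.
T = (4.409×10⁹)^(1/4).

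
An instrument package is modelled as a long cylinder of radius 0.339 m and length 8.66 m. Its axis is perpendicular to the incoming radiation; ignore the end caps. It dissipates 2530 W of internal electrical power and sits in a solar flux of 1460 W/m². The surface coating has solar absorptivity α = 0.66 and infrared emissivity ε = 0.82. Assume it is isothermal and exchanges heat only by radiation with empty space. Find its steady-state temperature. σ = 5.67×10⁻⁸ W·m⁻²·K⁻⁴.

T ≈ 313 K

At steady state, absorbed solar power + internal power = radiated power.
Absorbed: α·S·A_cross = 0.66·1460·5.871 = 5658 W (cross-section 2rL).
Total input = 5658 + 2530 = 8188 W.
Radiated: εσ·A_surf·T⁴ with A_surf = 2πrL = 18.45 m².
T⁴ = 8188/(0.82·5.67×10⁻⁸·18.45) = 9.547×10⁹ K⁴.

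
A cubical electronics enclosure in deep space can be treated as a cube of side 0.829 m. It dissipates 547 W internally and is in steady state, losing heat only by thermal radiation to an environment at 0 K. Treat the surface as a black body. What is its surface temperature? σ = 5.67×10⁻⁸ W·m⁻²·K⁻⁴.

Steady state: internal power = radiated power, P = εσA T⁴.
Radiating area A = 6L² = 4.123 m².
T⁴ = P/(εσA) = 547/(1.0·5.67×10⁻⁸·4.123) = 2.340×10⁹ K⁴.
T = (2.340×10⁹)^(1/4).

T ≈ 220 K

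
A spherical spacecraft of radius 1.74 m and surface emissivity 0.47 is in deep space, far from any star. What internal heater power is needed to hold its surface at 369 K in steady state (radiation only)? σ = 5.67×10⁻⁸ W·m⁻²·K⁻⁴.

P = εσ·4πr²·T⁴.
4πr² = 38.05 m²; T⁴ = 1.854×10¹⁰ K⁴.
P = 0.47·5.67×10⁻⁸·38.05·1.854×10¹⁰.

P ≈ 18800 W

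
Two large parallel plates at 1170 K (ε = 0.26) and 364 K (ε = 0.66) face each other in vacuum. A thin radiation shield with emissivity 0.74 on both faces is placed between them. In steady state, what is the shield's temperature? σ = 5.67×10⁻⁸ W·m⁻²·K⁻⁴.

T_s ≈ 876 K

In steady state the net flux on the hot side equals that on the cold side.
σ(T₁⁴−T_s⁴)/D₁ = σ(T_s⁴−T₂⁴)/D₂, with D₁ = 1/ε₁+1/ε_s−1 = 4.198, D₂ = 1/ε_s+1/ε₂−1 = 1.867.
Solve for T_s⁴: T_s⁴ = (D₂·T₁⁴ + D₁·T₂⁴)/(D₁+D₂) = 5.889×10¹¹ K⁴.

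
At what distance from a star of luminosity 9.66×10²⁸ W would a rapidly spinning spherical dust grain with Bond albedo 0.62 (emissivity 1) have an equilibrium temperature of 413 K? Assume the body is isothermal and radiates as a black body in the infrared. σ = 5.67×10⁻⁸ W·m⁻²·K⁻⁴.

d ≈ 6.65×10¹¹ m

For an isothermal black-emitting sphere, (1−a)S·πr² = σ·4πr²·T⁴ ⇒ S = 4σT⁴/(1−a).
S = 4·5.67×10⁻⁸·(413)⁴/0.380 = 17360 W/m².
Flux falls as S = L/(4πd²), so d = √(L/(4πS)) = √(9.66×10²⁸/(4π·17360)).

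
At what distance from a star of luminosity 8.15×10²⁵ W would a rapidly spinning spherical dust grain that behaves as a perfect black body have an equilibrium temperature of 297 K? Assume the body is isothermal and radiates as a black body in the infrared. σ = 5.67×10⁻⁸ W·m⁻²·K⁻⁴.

For an isothermal black-emitting sphere, (1−a)S·πr² = σ·4πr²·T⁴ ⇒ S = 4σT⁴/(1−a).
S = 4·5.67×10⁻⁸·(297)⁴/1.00 = 1765 W/m².
Flux falls as S = L/(4πd²), so d = √(L/(4πS)) = √(8.15×10²⁵/(4π·1765)).

d ≈ 6.06×10¹⁰ m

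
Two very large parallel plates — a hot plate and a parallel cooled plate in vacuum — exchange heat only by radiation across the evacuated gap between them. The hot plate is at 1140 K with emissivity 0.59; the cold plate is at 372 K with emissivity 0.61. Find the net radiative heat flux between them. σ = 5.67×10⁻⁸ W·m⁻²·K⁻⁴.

q ≈ 40600 W/m²

For two infinite grey parallel plates, q = σ(T₁⁴ − T₂⁴)/(1/ε₁ + 1/ε₂ − 1).
T₁⁴ − T₂⁴ = 1.689×10¹² − 1.915×10¹⁰ = 1.670×10¹² K⁴.
1/ε₁ + 1/ε₂ − 1 = 1.695 + 1.639 − 1 = 2.334.
q = 5.67×10⁻⁸ × 1.670×10¹² / 2.334.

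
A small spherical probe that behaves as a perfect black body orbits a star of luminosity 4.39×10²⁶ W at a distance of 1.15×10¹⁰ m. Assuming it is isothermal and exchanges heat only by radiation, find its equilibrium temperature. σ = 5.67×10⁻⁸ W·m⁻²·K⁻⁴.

T ≈ 1040 K

First find the stellar flux at distance d: S = L/(4πd²) = 4.39×10²⁶/(4π·(1.15×10¹⁰)²) = 2.642×10⁵ W/m².
For an isothermal sphere, absorbed (1−a)S·πr² = emitted σ·4πr²·T⁴, so T⁴ = (1−a)S/(4σ).
T⁴ = 1.00·2.642×10⁵/(4·5.67×10⁻⁸) = 1.165×10¹² K⁴.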